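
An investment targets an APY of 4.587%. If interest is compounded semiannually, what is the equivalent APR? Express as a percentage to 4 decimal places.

(1 + r/2)^2 − 1 = 0.04587, so 1 + r/2 = 1.04587^(1/2).
r/2 = 0.022678, so r = 0.045356 = 4.5356%.

4.5356%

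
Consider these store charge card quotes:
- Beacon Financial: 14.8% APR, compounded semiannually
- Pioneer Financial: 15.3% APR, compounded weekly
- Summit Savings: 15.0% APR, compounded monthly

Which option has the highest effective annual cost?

Beacon Financial: (1 + 0.148/2)^2 − 1 = 15.348%
Pioneer Financial: (1 + 0.153/52)^52 − 1 = 16.506%
Summit Savings: (1 + 0.150/12)^12 − 1 = 16.075%
The highest effective annual rate is Pioneer Financial at 16.506%.

Pioneer Financial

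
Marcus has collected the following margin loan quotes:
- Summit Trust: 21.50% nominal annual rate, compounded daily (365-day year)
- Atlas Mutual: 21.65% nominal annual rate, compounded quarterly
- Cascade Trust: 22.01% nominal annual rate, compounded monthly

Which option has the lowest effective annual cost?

Summit Trust: (1 + 0.2150/365)^365 − 1 = 23.978%
Atlas Mutual: (1 + 0.2165/4)^4 − 1 = 23.472%
Cascade Trust: (1 + 0.2201/12)^12 − 1 = 24.372%
The lowest effective annual rate is Atlas Mutual at 23.472%.

Atlas Mutual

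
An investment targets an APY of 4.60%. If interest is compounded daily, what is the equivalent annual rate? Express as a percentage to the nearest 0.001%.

(1 + r/365)^365 − 1 = 0.0460, so 1 + r/365 = 1.0460^(1/365).
r/365 = 0.000123, so r = 0.044976 = 4.498%.

4.498%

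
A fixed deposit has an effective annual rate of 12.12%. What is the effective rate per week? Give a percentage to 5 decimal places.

The per-week rate i satisfies (1 + i)^52 = 1 + 0.1212.
i = 1.1212^(1/52) − 1 = 0.0022024 = 0.22024%.

0.22024%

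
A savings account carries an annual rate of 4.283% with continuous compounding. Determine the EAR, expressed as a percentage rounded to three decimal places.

4.376%

With continuous compounding, EAR = e^0.04283 − 1.
e^0.04283 = 1.043760, so EAR = 0.043760 = 4.376%.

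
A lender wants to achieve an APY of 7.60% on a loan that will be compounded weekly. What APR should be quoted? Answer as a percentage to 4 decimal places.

(1 + r/52)^52 − 1 = 0.0760, so 1 + r/52 = 1.0760^(1/52).
r/52 = 0.001410, so r = 0.073302 = 7.3302%.

7.3302%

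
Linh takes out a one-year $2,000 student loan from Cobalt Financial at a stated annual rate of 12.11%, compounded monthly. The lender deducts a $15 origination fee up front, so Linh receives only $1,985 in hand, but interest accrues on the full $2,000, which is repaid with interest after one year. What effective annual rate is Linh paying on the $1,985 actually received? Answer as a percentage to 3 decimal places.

13.658%

Amount owed after one year: 2,000 × (1 + 0.1211/12)^12 = 2,000 × 1.128053 = $2,256.11.
Effective rate on net proceeds: 2,256.11 / 1,985 − 1 = 0.136577 = 13.658%.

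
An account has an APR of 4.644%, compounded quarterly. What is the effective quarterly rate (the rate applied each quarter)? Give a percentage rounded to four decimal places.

1.1610%

With a nominal annual rate compounded quarterly, the periodic rate is the nominal rate divided by 4.
i = 0.04644 / 4 = 0.0116100 = 1.1610%.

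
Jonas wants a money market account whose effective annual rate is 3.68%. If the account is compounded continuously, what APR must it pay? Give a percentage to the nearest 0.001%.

Continuous: nominal r satisfies e^r − 1 = 0.0368.
r = ln(1 + 0.0368) = ln(1.0368) = 0.036139 = 3.614%.

3.614%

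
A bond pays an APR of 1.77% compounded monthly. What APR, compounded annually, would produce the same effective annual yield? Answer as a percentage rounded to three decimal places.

EAR = (1 + 0.0177/12)^12 − 1 = 0.017844.
Compounded annually, the equivalent nominal rate is the EAR itself: 1.784%.

1.784%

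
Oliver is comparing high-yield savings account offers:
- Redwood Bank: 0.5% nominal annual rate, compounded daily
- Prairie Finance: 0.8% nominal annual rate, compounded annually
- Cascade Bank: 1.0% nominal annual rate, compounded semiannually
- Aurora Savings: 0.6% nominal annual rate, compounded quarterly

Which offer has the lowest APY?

Redwood Bank

Redwood Bank: (1 + 0.005/365)^365 − 1 = 0.501%
Prairie Finance: compounded annually, EAR = 0.800%
Cascade Bank: (1 + 0.010/2)^2 − 1 = 1.002%
Aurora Savings: (1 + 0.006/4)^4 − 1 = 0.601%
The lowest effective annual rate is Redwood Bank at 0.501%.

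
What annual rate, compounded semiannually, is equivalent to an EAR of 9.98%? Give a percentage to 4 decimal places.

(1 + r/2)^2 − 1 = 0.0998, so 1 + r/2 = 1.0998^(1/2).
r/2 = 0.048713, so r = 0.097427 = 9.7427%.

9.7427%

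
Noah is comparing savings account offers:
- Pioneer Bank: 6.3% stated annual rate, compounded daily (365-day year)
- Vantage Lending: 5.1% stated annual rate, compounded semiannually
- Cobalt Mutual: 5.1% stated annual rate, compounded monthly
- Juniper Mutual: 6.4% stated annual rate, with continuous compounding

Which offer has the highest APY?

Pioneer Bank: (1 + 0.063/365)^365 − 1 = 6.502%
Vantage Lending: (1 + 0.051/2)^2 − 1 = 5.165%
Cobalt Mutual: (1 + 0.051/12)^12 − 1 = 5.221%
Juniper Mutual: e^0.064 − 1 = 6.609%
The highest effective annual rate is Juniper Mutual at 6.609%.

Juniper Mutual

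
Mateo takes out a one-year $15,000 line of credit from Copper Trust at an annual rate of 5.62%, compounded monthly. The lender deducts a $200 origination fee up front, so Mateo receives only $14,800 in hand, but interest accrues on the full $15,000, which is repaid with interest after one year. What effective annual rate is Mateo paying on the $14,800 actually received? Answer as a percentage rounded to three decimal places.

Amount owed after one year: 15,000 × (1 + 0.0562/12)^12 = 15,000 × 1.057670 = $15,865.06.
Effective rate on net proceeds: 15,865.06 / 14,800 − 1 = 0.071963 = 7.196%.

7.196%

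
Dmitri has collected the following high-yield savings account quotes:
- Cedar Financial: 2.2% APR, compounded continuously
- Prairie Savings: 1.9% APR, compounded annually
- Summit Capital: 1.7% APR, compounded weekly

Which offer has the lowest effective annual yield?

Cedar Financial: e^0.022 − 1 = 2.224%
Prairie Savings: compounded annually, EAR = 1.900%
Summit Capital: (1 + 0.017/52)^52 − 1 = 1.714%
The lowest effective annual rate is Summit Capital at 1.714%.

Summit Capital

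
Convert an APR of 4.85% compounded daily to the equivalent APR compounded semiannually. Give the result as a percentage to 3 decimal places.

4.909%

EAR = (1 + 0.0485/365)^365 − 1 = 0.049692.
Solve (1 + r/2)^2 = 1.049692: r/2 = 1.049692^(1/2) − 1 = 0.024545, so r = 0.049090 = 4.909%.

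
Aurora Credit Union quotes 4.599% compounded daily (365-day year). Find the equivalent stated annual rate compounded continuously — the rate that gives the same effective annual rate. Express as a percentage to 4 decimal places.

EAR = (1 + 0.04599/365)^365 − 1 = 0.047061.
Equivalent continuous rate: r = ln(1 + 0.047061) = 0.045987 = 4.5987%.

4.5987%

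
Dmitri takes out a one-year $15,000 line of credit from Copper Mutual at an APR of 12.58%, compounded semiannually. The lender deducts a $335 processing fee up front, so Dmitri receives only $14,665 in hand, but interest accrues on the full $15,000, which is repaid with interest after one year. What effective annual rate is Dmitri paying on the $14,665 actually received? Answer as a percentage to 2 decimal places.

15.56%

Amount owed after one year: 15,000 × (1 + 0.1258/2)^2 = 15,000 × 1.129756 = $16,946.35.
Effective rate on net proceeds: 16,946.35 / 14,665 − 1 = 0.155564 = 15.56%.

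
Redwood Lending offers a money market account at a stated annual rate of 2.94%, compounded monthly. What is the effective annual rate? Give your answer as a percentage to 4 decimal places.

EAR = (1 + 0.0294/12)^12 − 1.
= (1 + 0.002450)^12 − 1 = 1.029799 − 1 = 2.9799%.

2.9799%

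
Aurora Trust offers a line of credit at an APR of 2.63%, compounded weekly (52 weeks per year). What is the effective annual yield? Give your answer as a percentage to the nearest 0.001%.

2.664%

EAR = (1 + 0.0263/52)^52 − 1.
= (1 + 0.000506)^52 − 1 = 1.026642 − 1 = 2.664%.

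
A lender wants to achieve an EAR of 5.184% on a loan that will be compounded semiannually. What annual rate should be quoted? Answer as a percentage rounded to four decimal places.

(1 + r/2)^2 − 1 = 0.05184, so 1 + r/2 = 1.05184^(1/2).
r/2 = 0.025593, so r = 0.051185 = 5.1185%.

5.1185%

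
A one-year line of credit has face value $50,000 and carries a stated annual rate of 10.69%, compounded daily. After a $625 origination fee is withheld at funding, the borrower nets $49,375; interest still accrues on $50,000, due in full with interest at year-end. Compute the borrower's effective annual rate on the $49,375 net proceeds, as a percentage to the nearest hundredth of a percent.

12.69%

Amount owed after one year: 50,000 × (1 + 0.1069/365)^365 = 50,000 × 1.112806 = $55,640.28.
Effective rate on net proceeds: 55,640.28 / 49,375 − 1 = 0.126892 = 12.69%.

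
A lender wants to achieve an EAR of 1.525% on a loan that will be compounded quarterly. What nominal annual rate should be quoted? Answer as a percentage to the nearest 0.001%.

1.516%

(1 + r/4)^4 − 1 = 0.01525, so 1 + r/4 = 1.01525^(1/4).
r/4 = 0.003791, so r = 0.015164 = 1.516%.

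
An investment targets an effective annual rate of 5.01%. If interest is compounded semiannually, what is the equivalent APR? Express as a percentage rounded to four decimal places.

(1 + r/2)^2 − 1 = 0.0501, so 1 + r/2 = 1.0501^(1/2).
r/2 = 0.024744, so r = 0.049488 = 4.9488%.

4.9488%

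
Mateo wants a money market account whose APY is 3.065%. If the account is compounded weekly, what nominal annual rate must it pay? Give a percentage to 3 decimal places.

(1 + r/52)^52 − 1 = 0.03065, so 1 + r/52 = 1.03065^(1/52).
r/52 = 0.000581, so r = 0.030198 = 3.020%.

3.020%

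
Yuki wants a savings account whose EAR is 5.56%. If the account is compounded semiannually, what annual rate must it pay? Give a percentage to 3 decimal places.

(1 + r/2)^2 − 1 = 0.0556, so 1 + r/2 = 1.0556^(1/2).
r/2 = 0.027424, so r = 0.054848 = 5.485%.

5.485%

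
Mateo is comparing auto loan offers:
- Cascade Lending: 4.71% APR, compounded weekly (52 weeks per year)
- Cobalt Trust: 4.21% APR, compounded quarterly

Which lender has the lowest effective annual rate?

Cobalt Trust

Cascade Lending: (1 + 0.0471/52)^52 − 1 = 4.820%
Cobalt Trust: (1 + 0.0421/4)^4 − 1 = 4.277%
The lowest effective annual rate is Cobalt Trust at 4.277%.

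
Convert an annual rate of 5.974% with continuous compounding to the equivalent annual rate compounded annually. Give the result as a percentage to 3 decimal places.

6.156%

EAR under continuous compounding: e^0.05974 − 1 = 0.061561.
Compounded annually, the equivalent nominal rate is the EAR itself: 6.156%.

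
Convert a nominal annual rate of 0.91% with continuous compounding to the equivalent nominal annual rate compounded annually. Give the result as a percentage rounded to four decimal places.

EAR under continuous compounding: e^0.0091 − 1 = 0.009142.
Compounded annually, the equivalent nominal rate is the EAR itself: 0.9142%.

0.9142%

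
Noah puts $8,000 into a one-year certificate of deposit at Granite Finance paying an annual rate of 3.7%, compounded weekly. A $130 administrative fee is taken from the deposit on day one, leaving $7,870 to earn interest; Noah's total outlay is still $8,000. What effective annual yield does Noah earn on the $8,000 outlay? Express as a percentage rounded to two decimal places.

Value after one year: 7,870 × (1 + 0.037/52)^52 = 7,870 × 1.037679 = $8,166.54.
Effective yield on the $8,000 outlay: 8,166.54 / 8,000 − 1 = 0.020817 = 2.08%.

2.08%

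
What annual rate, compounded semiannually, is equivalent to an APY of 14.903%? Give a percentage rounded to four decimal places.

(1 + r/2)^2 − 1 = 0.14903, so 1 + r/2 = 1.14903^(1/2).
r/2 = 0.071928, so r = 0.143856 = 14.3856%.

14.3856%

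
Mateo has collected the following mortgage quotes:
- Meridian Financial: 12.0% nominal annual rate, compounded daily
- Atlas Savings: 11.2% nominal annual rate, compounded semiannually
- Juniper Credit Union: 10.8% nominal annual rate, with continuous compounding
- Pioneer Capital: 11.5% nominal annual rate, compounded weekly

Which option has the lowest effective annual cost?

Meridian Financial: (1 + 0.120/365)^365 − 1 = 12.747%
Atlas Savings: (1 + 0.112/2)^2 − 1 = 11.514%
Juniper Credit Union: e^0.108 − 1 = 11.405%
Pioneer Capital: (1 + 0.115/52)^52 − 1 = 12.173%
The lowest effective annual rate is Juniper Credit Union at 11.405%.

Juniper Credit Union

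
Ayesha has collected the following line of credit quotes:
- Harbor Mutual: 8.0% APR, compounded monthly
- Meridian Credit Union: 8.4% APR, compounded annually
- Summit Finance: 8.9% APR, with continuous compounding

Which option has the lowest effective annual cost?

Harbor Mutual

Harbor Mutual: (1 + 0.080/12)^12 − 1 = 8.300%
Meridian Credit Union: compounded annually, EAR = 8.400%
Summit Finance: e^0.089 − 1 = 9.308%
The lowest effective annual rate is Harbor Mutual at 8.300%.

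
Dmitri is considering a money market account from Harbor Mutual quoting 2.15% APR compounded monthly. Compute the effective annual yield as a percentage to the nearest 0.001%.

2.171%

EAR = (1 + 0.0215/12)^12 − 1.
= (1 + 0.001792)^12 − 1 = 1.021713 − 1 = 2.171%.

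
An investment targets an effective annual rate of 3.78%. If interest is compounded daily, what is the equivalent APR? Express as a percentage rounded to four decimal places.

3.7105%

(1 + r/365)^365 − 1 = 0.0378, so 1 + r/365 = 1.0378^(1/365).
r/365 = 0.000102, so r = 0.037105 = 3.7105%.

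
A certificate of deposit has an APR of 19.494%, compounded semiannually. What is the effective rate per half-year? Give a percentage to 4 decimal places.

With a nominal annual rate compounded semiannually, the periodic rate is the nominal rate divided by 2.
i = 0.19494 / 2 = 0.0974700 = 9.7470%.

9.7470%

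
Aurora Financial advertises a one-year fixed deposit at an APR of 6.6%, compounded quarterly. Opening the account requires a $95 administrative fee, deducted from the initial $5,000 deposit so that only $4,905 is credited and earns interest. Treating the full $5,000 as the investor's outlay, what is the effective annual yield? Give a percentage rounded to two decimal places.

Value after one year: 4,905 × (1 + 0.066/4)^4 = 4,905 × 1.067652 = $5,236.83.
Effective yield on the $5,000 outlay: 5,236.83 / 5,000 − 1 = 0.047366 = 4.74%.

4.74%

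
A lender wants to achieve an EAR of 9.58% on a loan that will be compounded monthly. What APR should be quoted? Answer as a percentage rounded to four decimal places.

(1 + r/12)^12 − 1 = 0.0958, so 1 + r/12 = 1.0958^(1/12).
r/12 = 0.007653, so r = 0.091834 = 9.1834%.

9.1834%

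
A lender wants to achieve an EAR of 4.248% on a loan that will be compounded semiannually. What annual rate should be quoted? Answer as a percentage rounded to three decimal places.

4.204%

(1 + r/2)^2 − 1 = 0.04248, so 1 + r/2 = 1.04248^(1/2).
r/2 = 0.021019, so r = 0.042038 = 4.204%.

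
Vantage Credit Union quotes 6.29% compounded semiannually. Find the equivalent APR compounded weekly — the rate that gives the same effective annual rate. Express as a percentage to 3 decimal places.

6.197%

EAR = (1 + 0.0629/2)^2 − 1 = 0.063889.
Solve (1 + r/52)^52 = 1.063889: r/52 = 1.063889^(1/52) − 1 = 0.001192, so r = 0.061968 = 6.197%.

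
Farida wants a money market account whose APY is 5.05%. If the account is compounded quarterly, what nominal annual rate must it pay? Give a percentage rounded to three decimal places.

(1 + r/4)^4 − 1 = 0.0505, so 1 + r/4 = 1.0505^(1/4).
r/4 = 0.012393, so r = 0.049571 = 4.957%.

4.957%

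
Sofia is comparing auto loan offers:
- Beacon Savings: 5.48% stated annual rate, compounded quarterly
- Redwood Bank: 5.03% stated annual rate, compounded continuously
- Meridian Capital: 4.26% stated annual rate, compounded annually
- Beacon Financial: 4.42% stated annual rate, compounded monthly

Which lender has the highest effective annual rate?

Beacon Savings: (1 + 0.0548/4)^4 − 1 = 5.594%
Redwood Bank: e^0.0503 − 1 = 5.159%
Meridian Capital: compounded annually, EAR = 4.260%
Beacon Financial: (1 + 0.0442/12)^12 − 1 = 4.511%
The highest effective annual rate is Beacon Savings at 5.594%.

Beacon Savings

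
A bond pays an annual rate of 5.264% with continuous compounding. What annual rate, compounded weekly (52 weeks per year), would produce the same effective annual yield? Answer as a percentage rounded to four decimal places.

5.2667%

EAR under continuous compounding: e^0.05264 − 1 = 0.054050.
Solve (1 + r/52)^52 = 1.054050: r/52 = 1.054050^(1/52) − 1 = 0.001013, so r = 0.052667 = 5.2667%.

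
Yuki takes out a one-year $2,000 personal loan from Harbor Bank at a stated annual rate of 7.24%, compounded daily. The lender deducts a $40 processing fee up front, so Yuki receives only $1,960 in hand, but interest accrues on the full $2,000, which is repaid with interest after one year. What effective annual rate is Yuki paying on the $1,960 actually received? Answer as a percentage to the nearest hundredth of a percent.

9.70%

Amount owed after one year: 2,000 × (1 + 0.0724/365)^365 = 2,000 × 1.075078 = $2,150.16.
Effective rate on net proceeds: 2,150.16 / 1,960 − 1 = 0.097018 = 9.70%.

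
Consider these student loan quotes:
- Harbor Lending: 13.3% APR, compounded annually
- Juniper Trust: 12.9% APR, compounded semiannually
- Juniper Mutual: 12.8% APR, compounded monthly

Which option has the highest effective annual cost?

Harbor Lending: compounded annually, EAR = 13.300%
Juniper Trust: (1 + 0.129/2)^2 − 1 = 13.316%
Juniper Mutual: (1 + 0.128/12)^12 − 1 = 13.578%
The highest effective annual rate is Juniper Mutual at 13.578%.

Juniper Mutual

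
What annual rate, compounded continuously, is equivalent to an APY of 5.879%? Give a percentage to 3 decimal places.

5.713%

Continuous: nominal r satisfies e^r − 1 = 0.05879.
r = ln(1 + 0.05879) = ln(1.05879) = 0.057127 = 5.713%.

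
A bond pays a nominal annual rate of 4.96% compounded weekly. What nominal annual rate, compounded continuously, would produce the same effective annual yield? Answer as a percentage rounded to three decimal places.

4.958%

EAR = (1 + 0.0496/52)^52 − 1 = 0.050826.
Equivalent continuous rate: r = ln(1 + 0.050826) = 0.049576 = 4.958%.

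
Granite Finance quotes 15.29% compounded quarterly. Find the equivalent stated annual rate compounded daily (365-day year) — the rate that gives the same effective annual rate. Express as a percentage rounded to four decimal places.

15.0081%

EAR = (1 + 0.1529/4)^4 − 1 = 0.161892.
Solve (1 + r/365)^365 = 1.161892: r/365 = 1.161892^(1/365) − 1 = 0.000411, so r = 0.150081 = 15.0081%.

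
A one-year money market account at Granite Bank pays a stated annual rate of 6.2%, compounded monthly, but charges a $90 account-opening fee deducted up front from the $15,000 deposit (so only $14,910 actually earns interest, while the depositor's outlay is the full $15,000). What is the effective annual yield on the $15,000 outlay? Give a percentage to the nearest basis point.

5.74%

Value after one year: 14,910 × (1 + 0.062/12)^12 = 14,910 × 1.063793 = $15,861.15.
Effective yield on the $15,000 outlay: 15,861.15 / 15,000 − 1 = 0.057410 = 5.74%.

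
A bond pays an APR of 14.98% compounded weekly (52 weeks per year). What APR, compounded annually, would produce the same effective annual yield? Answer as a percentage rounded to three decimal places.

EAR = (1 + 0.1498/52)^52 − 1 = 0.161352.
Compounded annually, the equivalent nominal rate is the EAR itself: 16.135%.

16.135%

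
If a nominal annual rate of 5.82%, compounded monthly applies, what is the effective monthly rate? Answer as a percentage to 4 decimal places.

0.4850%

With a nominal annual rate compounded monthly, the periodic rate is the nominal rate divided by 12.
i = 0.0582 / 12 = 0.0048500 = 0.4850%.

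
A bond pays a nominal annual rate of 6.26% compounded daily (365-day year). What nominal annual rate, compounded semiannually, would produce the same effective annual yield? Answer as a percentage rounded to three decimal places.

EAR = (1 + 0.0626/365)^365 − 1 = 0.064595.
Solve (1 + r/2)^2 = 1.064595: r/2 = 1.064595^(1/2) − 1 = 0.031792, so r = 0.063584 = 6.358%.

6.358%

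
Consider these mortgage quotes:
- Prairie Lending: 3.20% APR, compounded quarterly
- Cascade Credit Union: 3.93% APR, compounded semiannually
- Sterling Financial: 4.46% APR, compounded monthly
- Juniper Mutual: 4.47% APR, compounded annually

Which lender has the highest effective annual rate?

Sterling Financial

Prairie Lending: (1 + 0.0320/4)^4 − 1 = 3.239%
Cascade Credit Union: (1 + 0.0393/2)^2 − 1 = 3.969%
Sterling Financial: (1 + 0.0446/12)^12 − 1 = 4.552%
Juniper Mutual: compounded annually, EAR = 4.470%
The highest effective annual rate is Sterling Financial at 4.552%.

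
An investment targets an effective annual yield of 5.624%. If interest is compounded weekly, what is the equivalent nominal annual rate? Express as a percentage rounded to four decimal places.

5.4744%

(1 + r/52)^52 − 1 = 0.05624, so 1 + r/52 = 1.05624^(1/52).
r/52 = 0.001053, so r = 0.054744 = 5.4744%.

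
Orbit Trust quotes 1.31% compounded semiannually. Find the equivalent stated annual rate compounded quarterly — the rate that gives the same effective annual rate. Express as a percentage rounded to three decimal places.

1.308%

EAR = (1 + 0.0131/2)^2 − 1 = 0.013143.
Solve (1 + r/4)^4 = 1.013143: r/4 = 1.013143^(1/4) − 1 = 0.003270, so r = 0.013079 = 1.308%.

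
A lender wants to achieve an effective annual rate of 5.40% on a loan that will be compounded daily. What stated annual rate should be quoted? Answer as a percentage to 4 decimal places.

(1 + r/365)^365 − 1 = 0.0540, so 1 + r/365 = 1.0540^(1/365).
r/365 = 0.000144, so r = 0.052596 = 5.2596%.

5.2596%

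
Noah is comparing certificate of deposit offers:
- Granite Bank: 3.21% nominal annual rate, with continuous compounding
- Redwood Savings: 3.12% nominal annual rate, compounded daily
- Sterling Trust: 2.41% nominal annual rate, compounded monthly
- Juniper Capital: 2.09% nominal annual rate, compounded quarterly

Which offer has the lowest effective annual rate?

Juniper Capital

Granite Bank: e^0.0321 − 1 = 3.262%
Redwood Savings: (1 + 0.0312/365)^365 − 1 = 3.169%
Sterling Trust: (1 + 0.0241/12)^12 − 1 = 2.437%
Juniper Capital: (1 + 0.0209/4)^4 − 1 = 2.106%
The lowest effective annual rate is Juniper Capital at 2.106%.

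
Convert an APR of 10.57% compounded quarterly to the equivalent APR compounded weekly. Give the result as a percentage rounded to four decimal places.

EAR = (1 + 0.1057/4)^4 − 1 = 0.109964.
Solve (1 + r/52)^52 = 1.109964: r/52 = 1.109964^(1/52) − 1 = 0.002008, so r = 0.104432 = 10.4432%.

10.4432%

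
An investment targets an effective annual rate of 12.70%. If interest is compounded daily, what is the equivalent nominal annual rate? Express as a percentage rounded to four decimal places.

(1 + r/365)^365 − 1 = 0.1270, so 1 + r/365 = 1.1270^(1/365).
r/365 = 0.000328, so r = 0.119579 = 11.9579%.

11.9579%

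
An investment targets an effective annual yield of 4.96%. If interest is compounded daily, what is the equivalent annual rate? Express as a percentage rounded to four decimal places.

(1 + r/365)^365 − 1 = 0.0496, so 1 + r/365 = 1.0496^(1/365).
r/365 = 0.000133, so r = 0.048412 = 4.8412%.

4.8412%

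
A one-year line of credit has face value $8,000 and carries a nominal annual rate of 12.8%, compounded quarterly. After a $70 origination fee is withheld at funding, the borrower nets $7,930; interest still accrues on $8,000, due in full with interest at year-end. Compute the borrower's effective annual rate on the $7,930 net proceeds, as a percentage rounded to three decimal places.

14.429%

Amount owed after one year: 8,000 × (1 + 0.128/4)^4 = 8,000 × 1.134276 = $9,074.21.
Effective rate on net proceeds: 9,074.21 / 7,930 − 1 = 0.144289 = 14.429%.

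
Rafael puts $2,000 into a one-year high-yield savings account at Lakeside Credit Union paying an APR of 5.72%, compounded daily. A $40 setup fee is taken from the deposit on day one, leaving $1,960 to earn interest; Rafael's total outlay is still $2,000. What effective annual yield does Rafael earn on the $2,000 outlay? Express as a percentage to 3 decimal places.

3.769%

Value after one year: 1,960 × (1 + 0.0572/365)^365 = 1,960 × 1.058863 = $2,075.37.
Effective yield on the $2,000 outlay: 2,075.37 / 2,000 − 1 = 0.037686 = 3.769%.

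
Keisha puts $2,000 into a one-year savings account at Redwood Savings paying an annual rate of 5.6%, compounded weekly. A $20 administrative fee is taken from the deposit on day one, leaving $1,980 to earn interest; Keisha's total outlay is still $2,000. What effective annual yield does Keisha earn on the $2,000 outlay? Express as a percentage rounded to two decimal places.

4.70%

Value after one year: 1,980 × (1 + 0.056/52)^52 = 1,980 × 1.057566 = $2,093.98.
Effective yield on the $2,000 outlay: 2,093.98 / 2,000 − 1 = 0.046990 = 4.70%.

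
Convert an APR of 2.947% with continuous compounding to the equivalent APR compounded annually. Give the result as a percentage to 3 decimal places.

2.991%

EAR under continuous compounding: e^0.02947 − 1 = 0.029909.
Compounded annually, the equivalent nominal rate is the EAR itself: 2.991%.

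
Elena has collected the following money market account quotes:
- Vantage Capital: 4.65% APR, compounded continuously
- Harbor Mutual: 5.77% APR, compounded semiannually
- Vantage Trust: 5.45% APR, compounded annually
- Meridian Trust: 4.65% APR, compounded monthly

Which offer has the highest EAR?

Harbor Mutual

Vantage Capital: e^0.0465 − 1 = 4.760%
Harbor Mutual: (1 + 0.0577/2)^2 − 1 = 5.853%
Vantage Trust: compounded annually, EAR = 5.450%
Meridian Trust: (1 + 0.0465/12)^12 − 1 = 4.750%
The highest effective annual rate is Harbor Mutual at 5.853%.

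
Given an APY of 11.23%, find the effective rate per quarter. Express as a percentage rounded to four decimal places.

2.6965%

The per-quarter rate i satisfies (1 + i)^4 = 1 + 0.1123.
i = 1.1123^(1/4) − 1 = 0.0269646 = 2.6965%.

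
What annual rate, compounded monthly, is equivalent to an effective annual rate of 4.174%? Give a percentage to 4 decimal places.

(1 + r/12)^12 − 1 = 0.04174, so 1 + r/12 = 1.04174^(1/12).
r/12 = 0.003414, so r = 0.040962 = 4.0962%.

4.0962%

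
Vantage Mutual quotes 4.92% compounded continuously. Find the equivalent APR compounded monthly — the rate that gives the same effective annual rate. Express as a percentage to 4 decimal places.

4.9301%

EAR under continuous compounding: e^0.0492 − 1 = 0.050430.
Solve (1 + r/12)^12 = 1.050430: r/12 = 1.050430^(1/12) − 1 = 0.004108, so r = 0.049301 = 4.9301%.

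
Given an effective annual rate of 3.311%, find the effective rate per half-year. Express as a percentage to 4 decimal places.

1.6420%

The per-half-year rate i satisfies (1 + i)^2 = 1 + 0.03311.
i = 1.03311^(1/2) − 1 = 0.0164202 = 1.6420%.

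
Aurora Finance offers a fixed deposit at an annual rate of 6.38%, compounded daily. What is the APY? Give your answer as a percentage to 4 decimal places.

6.5873%

EAR = (1 + 0.0638/365)^365 − 1.
= (1 + 0.000175)^365 − 1 = 1.065873 − 1 = 6.5873%.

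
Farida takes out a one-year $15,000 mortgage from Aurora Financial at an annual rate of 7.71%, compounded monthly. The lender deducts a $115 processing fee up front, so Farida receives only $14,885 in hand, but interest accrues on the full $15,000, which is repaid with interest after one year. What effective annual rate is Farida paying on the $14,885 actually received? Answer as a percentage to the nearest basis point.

8.82%

Amount owed after one year: 15,000 × (1 + 0.0771/12)^12 = 15,000 × 1.079884 = $16,198.26.
Effective rate on net proceeds: 16,198.26 / 14,885 − 1 = 0.088227 = 8.82%.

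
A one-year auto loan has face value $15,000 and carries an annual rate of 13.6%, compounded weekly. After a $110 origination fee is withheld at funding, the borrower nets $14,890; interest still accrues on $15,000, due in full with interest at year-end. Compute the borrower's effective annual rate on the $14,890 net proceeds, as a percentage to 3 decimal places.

Amount owed after one year: 15,000 × (1 + 0.136/52)^52 = 15,000 × 1.145479 = $17,182.18.
Effective rate on net proceeds: 17,182.18 / 14,890 − 1 = 0.153941 = 15.394%.

15.394%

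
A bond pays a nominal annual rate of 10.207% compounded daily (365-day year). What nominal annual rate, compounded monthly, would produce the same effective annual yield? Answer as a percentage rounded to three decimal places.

10.249%

EAR = (1 + 0.10207/365)^365 − 1 = 0.107445.
Solve (1 + r/12)^12 = 1.107445: r/12 = 1.107445^(1/12) − 1 = 0.008541, so r = 0.102491 = 10.249%.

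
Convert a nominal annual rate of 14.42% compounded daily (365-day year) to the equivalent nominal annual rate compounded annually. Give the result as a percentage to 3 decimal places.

15.508%

EAR = (1 + 0.1442/365)^365 − 1 = 0.155082.
Compounded annually, the equivalent nominal rate is the EAR itself: 15.508%.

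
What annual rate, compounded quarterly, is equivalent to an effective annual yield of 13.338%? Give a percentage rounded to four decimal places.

(1 + r/4)^4 − 1 = 0.13338, so 1 + r/4 = 1.13338^(1/4).
r/4 = 0.031796, so r = 0.127184 = 12.7184%.

12.7184%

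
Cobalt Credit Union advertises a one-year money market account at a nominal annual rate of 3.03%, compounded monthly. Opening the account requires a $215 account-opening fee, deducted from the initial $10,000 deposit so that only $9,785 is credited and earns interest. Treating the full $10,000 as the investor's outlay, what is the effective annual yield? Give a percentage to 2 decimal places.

Value after one year: 9,785 × (1 + 0.0303/12)^12 = 9,785 × 1.030724 = $10,085.64.
Effective yield on the $10,000 outlay: 10,085.64 / 10,000 − 1 = 0.008564 = 0.86%.

0.86%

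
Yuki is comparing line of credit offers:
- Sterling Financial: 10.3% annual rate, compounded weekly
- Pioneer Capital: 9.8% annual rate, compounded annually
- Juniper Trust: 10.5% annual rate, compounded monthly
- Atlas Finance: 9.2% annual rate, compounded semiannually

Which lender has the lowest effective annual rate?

Atlas Finance

Sterling Financial: (1 + 0.103/52)^52 − 1 = 10.838%
Pioneer Capital: compounded annually, EAR = 9.800%
Juniper Trust: (1 + 0.105/12)^12 − 1 = 11.020%
Atlas Finance: (1 + 0.092/2)^2 − 1 = 9.412%
The lowest effective annual rate is Atlas Finance at 9.412%.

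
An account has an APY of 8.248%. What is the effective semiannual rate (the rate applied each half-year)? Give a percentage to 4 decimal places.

4.0423%

The per-half-year rate i satisfies (1 + i)^2 = 1 + 0.08248.
i = 1.08248^(1/2) − 1 = 0.0404230 = 4.0423%.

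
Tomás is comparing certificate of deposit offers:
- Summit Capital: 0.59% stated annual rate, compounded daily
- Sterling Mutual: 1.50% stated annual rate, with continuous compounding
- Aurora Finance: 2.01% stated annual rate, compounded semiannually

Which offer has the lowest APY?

Summit Capital: (1 + 0.0059/365)^365 − 1 = 0.592%
Sterling Mutual: e^0.0150 − 1 = 1.511%
Aurora Finance: (1 + 0.0201/2)^2 − 1 = 2.020%
The lowest effective annual rate is Summit Capital at 0.592%.

Summit Capital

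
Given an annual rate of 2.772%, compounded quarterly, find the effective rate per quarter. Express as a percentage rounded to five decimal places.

0.69300%

With a nominal annual rate compounded quarterly, the periodic rate is the nominal rate divided by 4.
i = 0.02772 / 4 = 0.0069300 = 0.69300%.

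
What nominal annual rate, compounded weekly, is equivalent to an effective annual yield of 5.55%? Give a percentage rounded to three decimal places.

5.404%

(1 + r/52)^52 − 1 = 0.0555, so 1 + r/52 = 1.0555^(1/52).
r/52 = 0.001039, so r = 0.054043 = 5.404%.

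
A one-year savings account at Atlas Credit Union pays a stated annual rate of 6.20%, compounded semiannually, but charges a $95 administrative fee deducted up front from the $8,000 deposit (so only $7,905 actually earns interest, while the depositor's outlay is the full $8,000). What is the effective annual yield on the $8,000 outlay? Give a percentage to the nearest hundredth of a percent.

5.03%

Value after one year: 7,905 × (1 + 0.0620/2)^2 = 7,905 × 1.062961 = $8,402.71.
Effective yield on the $8,000 outlay: 8,402.71 / 8,000 − 1 = 0.050338 = 5.03%.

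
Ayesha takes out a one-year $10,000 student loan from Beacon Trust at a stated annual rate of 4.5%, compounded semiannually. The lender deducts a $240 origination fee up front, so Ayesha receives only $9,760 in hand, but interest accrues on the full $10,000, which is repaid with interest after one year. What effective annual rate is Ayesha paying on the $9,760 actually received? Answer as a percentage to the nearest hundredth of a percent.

Amount owed after one year: 10,000 × (1 + 0.045/2)^2 = 10,000 × 1.045506 = $10,455.06.
Effective rate on net proceeds: 10,455.06 / 9,760 − 1 = 0.071215 = 7.12%.

7.12%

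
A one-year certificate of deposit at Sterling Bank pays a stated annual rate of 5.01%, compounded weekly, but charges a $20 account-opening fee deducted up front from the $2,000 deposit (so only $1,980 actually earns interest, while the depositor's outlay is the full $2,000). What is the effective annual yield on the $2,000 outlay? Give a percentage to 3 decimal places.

Value after one year: 1,980 × (1 + 0.0501/52)^52 = 1,980 × 1.051351 = $2,081.67.
Effective yield on the $2,000 outlay: 2,081.67 / 2,000 − 1 = 0.040837 = 4.084%.

4.084%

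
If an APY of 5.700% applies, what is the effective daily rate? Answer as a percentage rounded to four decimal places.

0.0152%

The per-day rate i satisfies (1 + i)^365 = 1 + 0.05700.
i = 1.05700^(1/365) − 1 = 0.0001519 = 0.0152%.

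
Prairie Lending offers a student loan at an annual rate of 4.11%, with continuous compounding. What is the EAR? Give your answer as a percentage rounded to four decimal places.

4.1956%

With continuous compounding, EAR = e^0.0411 − 1.
e^0.0411 = 1.041956, so EAR = 0.041956 = 4.1956%.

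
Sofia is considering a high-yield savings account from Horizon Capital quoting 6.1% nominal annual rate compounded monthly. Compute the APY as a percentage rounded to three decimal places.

6.273%

EAR = (1 + 0.061/12)^12 − 1.
= (1 + 0.005083)^12 − 1 = 1.062735 − 1 = 6.273%.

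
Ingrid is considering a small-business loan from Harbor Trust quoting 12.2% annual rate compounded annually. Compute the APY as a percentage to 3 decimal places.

12.200%

Annual compounding means the effective rate equals the nominal rate: 12.200%.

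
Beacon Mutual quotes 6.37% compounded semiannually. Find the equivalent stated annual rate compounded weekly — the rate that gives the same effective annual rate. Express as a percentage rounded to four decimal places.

EAR = (1 + 0.0637/2)^2 − 1 = 0.064714.
Solve (1 + r/52)^52 = 1.064714: r/52 = 1.064714^(1/52) − 1 = 0.001207, so r = 0.062744 = 6.2744%.

6.2744%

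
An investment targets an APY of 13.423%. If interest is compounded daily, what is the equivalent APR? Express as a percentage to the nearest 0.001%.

(1 + r/365)^365 − 1 = 0.13423, so 1 + r/365 = 1.13423^(1/365).
r/365 = 0.000345, so r = 0.125976 = 12.598%.

12.598%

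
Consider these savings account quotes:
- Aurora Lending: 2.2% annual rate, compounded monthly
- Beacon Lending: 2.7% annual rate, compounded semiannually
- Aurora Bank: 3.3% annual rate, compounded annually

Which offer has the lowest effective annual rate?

Aurora Lending: (1 + 0.022/12)^12 − 1 = 2.222%
Beacon Lending: (1 + 0.027/2)^2 − 1 = 2.718%
Aurora Bank: compounded annually, EAR = 3.300%
The lowest effective annual rate is Aurora Lending at 2.222%.

Aurora Lending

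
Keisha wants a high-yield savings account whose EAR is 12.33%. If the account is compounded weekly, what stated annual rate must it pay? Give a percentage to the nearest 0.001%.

(1 + r/52)^52 − 1 = 0.1233, so 1 + r/52 = 1.1233^(1/52).
r/52 = 0.002238, so r = 0.116401 = 11.640%.

11.640%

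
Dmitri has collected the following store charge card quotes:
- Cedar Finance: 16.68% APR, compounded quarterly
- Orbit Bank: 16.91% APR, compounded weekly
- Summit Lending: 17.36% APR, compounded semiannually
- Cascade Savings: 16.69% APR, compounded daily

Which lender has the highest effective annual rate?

Cedar Finance: (1 + 0.1668/4)^4 − 1 = 17.753%
Orbit Bank: (1 + 0.1691/52)^52 − 1 = 18.391%
Summit Lending: (1 + 0.1736/2)^2 − 1 = 18.113%
Cascade Savings: (1 + 0.1669/365)^365 − 1 = 18.159%
The highest effective annual rate is Orbit Bank at 18.391%.

Orbit Bank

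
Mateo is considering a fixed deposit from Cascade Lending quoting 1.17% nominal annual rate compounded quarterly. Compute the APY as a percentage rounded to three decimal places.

EAR = (1 + 0.0117/4)^4 − 1.
= (1 + 0.002925)^4 − 1 = 1.011751 − 1 = 1.175%.

1.175%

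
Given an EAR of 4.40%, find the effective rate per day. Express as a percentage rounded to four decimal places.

0.0118%

The per-day rate i satisfies (1 + i)^365 = 1 + 0.0440.
i = 1.0440^(1/365) − 1 = 0.0001180 = 0.0118%.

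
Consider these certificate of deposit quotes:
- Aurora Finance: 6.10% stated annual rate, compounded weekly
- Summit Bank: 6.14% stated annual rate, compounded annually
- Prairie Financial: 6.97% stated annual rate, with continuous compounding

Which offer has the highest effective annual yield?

Prairie Financial

Aurora Finance: (1 + 0.0610/52)^52 − 1 = 6.286%
Summit Bank: compounded annually, EAR = 6.140%
Prairie Financial: e^0.0697 − 1 = 7.219%
The highest effective annual rate is Prairie Financial at 7.219%.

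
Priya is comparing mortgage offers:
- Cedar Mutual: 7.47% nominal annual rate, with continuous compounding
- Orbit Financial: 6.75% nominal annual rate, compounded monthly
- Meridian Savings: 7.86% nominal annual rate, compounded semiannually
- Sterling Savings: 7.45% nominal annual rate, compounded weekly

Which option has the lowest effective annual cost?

Orbit Financial

Cedar Mutual: e^0.0747 − 1 = 7.756%
Orbit Financial: (1 + 0.0675/12)^12 − 1 = 6.963%
Meridian Savings: (1 + 0.0786/2)^2 − 1 = 8.014%
Sterling Savings: (1 + 0.0745/52)^52 − 1 = 7.729%
The lowest effective annual rate is Orbit Financial at 6.963%.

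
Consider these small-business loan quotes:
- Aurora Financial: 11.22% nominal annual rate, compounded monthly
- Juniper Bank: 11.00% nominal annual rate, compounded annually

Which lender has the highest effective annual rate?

Aurora Financial

Aurora Financial: (1 + 0.1122/12)^12 − 1 = 11.815%
Juniper Bank: compounded annually, EAR = 11.000%
The highest effective annual rate is Aurora Financial at 11.815%.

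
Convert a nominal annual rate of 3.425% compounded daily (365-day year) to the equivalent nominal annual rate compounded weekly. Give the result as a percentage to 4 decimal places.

3.4260%

EAR = (1 + 0.03425/365)^365 − 1 = 0.034842.
Solve (1 + r/52)^52 = 1.034842: r/52 = 1.034842^(1/52) − 1 = 0.000659, so r = 0.034260 = 3.4260%.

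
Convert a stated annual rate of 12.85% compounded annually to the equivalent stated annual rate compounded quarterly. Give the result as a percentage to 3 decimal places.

Compounded annually, EAR = nominal = 0.128500.
Solve (1 + r/4)^4 = 1.128500: r/4 = 1.128500^(1/4) − 1 = 0.030684, so r = 0.122735 = 12.273%.

12.273%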